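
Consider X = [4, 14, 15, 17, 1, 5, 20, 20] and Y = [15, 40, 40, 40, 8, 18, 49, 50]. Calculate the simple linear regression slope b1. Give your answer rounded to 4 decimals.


The sample means are xbar = 12.0000 and ybar = 32.5000.
Compute S_xx = 400.0000 and S_xy = 858.0000.
Slope b1 = S_xy / S_xx = 858.0000 / 400.0000 = 2.1450.

2.1450


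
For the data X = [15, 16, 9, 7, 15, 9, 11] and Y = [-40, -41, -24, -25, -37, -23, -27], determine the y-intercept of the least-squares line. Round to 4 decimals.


Compute b1 = -2.1181 from the OLS formula.
With xbar = 11.7143 and ybar = -31.0000, the intercept is:
b0 = -31.0000 - -2.1181 * 11.7143 = -6.1882.

-6.1882


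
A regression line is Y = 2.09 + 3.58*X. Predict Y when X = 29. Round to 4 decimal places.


Plug X = 29 into Y = 2.09 + 3.58*X:
Y = 2.09 + 103.8200 = 105.9100.

105.9100


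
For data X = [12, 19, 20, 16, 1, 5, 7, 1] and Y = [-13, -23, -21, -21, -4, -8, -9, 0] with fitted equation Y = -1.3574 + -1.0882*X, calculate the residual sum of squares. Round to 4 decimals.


Predicted values from Y = -1.3574 + -1.0882*X.
Residuals: [1.4158, -0.9668, 2.1214, -2.2314, -1.5544, -1.2016, -0.0252, 2.4456].
SSres = 22.2603.

22.2603


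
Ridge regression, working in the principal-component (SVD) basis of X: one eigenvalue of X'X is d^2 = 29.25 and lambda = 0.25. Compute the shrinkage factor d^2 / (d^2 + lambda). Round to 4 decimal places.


d^2 + lambda = 29.25 + 0.25 = 29.5000.
Shrinkage factor = 29.25/29.5000 = 0.9915.

0.9915


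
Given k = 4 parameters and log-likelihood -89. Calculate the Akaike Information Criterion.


AIC = 2k - 2*loglik = 2(4) - 2(-89).
= 8 + 178 = 186.

186


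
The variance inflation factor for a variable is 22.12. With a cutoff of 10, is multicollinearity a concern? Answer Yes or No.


The threshold is 10.
VIF = 22.12 is >= 10.
Multicollinearity indication: Yes.

Yes


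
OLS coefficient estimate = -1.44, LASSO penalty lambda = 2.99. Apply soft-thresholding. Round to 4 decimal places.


|beta_OLS| = 1.44.
lambda = 2.99.
Since |beta| <= lambda, the coefficient is set to 0.
Result = 0.0000.

0.0000


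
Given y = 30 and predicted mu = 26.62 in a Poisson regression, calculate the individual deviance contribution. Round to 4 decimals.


y/mu = 30/26.62 = 1.126972 (approx.), and ln(30/26.62) = 0.119535.
y * ln(y/mu) = 30 * 0.119535 = 3.586050.
y - mu = 3.38.
D = 2 * (3.586050 - 3.38) = 0.412100, which rounds to 0.4121.

0.4121


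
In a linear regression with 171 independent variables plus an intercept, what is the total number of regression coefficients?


Each predictor gets one coefficient, plus one intercept.
Total parameters = 171 + 1 = 172.

172


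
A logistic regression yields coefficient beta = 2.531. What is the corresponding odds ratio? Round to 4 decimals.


The odds ratio is computed as:
OR = e^(2.531) = 12.5661.

12.5661


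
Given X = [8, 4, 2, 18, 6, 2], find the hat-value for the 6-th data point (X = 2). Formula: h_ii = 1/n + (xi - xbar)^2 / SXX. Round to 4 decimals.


Mean of X: xbar = 6.6667.
SXX = 181.3333.
For X = 2: h = 1/6 + (2 - 6.6667)^2/181.3333 = 0.2868.

0.2868


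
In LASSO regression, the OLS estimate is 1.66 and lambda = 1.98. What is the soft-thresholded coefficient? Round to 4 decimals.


|beta_OLS| = 1.66.
lambda = 1.98.
Since |beta| <= lambda, the coefficient is set to 0.
Result = 0.0000.

0.0000


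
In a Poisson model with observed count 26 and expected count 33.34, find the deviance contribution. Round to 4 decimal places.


y/mu = 26/33.34 = 0.779844 (approx.), and ln(26/33.34) = -0.248661.
y * ln(y/mu) = 26 * -0.248661 = -6.465186.
y - mu = -7.34.
D = 2 * (-6.465186 - -7.34) = 1.749628, which rounds to 1.7496.

1.7496


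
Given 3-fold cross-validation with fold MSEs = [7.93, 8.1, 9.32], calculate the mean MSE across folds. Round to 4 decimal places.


Total MSE across folds = 25.3500.
CV-MSE = 25.3500/3 = 8.4500.

8.4500


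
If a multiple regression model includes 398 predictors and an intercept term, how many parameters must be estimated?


Each predictor gets one coefficient, plus one intercept.
Total parameters = 398 + 1 = 399.

399


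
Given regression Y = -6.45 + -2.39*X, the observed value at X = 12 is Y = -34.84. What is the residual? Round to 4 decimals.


Compute yhat = -6.45 + (-2.39)(12) = -35.1300.
Residual = actual - predicted = -34.84 - -35.1300 = 0.2900.

0.2900


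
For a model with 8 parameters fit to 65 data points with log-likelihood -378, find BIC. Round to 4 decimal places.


k * ln(n) = 8 * ln(65) = 8 * 4.174387 = 33.395096.
-2 * loglik = -2 * (-378) = 756.
BIC = 33.395096 + 756 = 789.395096, which rounds to 789.3951.

789.3951


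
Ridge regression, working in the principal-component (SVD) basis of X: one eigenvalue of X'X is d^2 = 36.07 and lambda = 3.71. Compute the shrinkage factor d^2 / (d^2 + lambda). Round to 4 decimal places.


Denominator = d^2 + lambda = 36.07 + 3.71 = 39.7800.
Shrinkage = 36.07 / 39.7800 = 0.9067.

0.9067


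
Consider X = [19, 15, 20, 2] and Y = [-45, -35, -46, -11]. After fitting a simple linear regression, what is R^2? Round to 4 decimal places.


The fitted line is Y = -6.7937 + -1.9612*X.
SSres = 2.4393, SStot = 794.7500.
R^2 = 1 - SSres/SStot = 0.9969.

0.9969


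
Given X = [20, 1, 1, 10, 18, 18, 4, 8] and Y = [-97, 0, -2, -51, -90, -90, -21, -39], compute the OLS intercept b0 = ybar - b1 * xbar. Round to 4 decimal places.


The slope is b1 = -5.0884.
Sample means are xbar = 10.0000 and ybar = -48.7500.
Intercept: b0 = -48.7500 - (-5.0884)(10.0000) = 2.1337.

2.1337


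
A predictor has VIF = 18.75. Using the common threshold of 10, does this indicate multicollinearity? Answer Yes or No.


Compare VIF = 18.75 to the threshold of 10.
18.75 >= 10, so the answer is Yes.

Yes


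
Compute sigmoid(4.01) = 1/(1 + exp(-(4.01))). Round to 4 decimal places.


First, exp(-4.0100) = 0.0181.
Then sigma(z) = 1/(1 + 0.0181) = 0.9822.

0.9822


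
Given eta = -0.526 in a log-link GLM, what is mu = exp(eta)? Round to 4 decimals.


Apply the inverse link:
mu = e^-0.526 = 0.5910.

0.5910


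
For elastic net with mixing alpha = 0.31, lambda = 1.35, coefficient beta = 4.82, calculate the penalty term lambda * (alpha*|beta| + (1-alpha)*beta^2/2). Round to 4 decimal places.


Compute:
L1 = 0.31 * 4.82 = 1.4942.
L2 = 0.69 * 4.82^2 / 2 = 8.0152.
Penalty = 1.35 * (1.4942 + 8.0152) = 12.8377.

12.8377


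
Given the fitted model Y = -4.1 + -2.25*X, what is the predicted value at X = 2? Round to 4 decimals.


Substitute X = 2 into the equation:
Y = -4.1 + -2.25 * 2 = -4.1 + -4.5000 = -8.6000.

-8.6000


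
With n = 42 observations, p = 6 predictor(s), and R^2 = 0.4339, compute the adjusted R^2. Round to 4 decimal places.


Plug in: Adj R^2 = 1 - (1 - 0.4339) * 41/35.
= 1 - 0.5661 * 41/35
= 1 - 23.2101 / 35
= 1 - 0.6631 = 0.3369.

0.3369


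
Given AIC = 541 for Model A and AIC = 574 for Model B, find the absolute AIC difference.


Compute |541 - 574| = 33.
Model A has the smaller AIC.

33


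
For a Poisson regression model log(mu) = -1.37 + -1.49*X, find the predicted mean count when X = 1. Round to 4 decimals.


Compute eta = -1.37 + -1.49 * 1 = -2.8600.
Apply inverse link: mu = e^-2.8600 = 0.0573.

0.0573


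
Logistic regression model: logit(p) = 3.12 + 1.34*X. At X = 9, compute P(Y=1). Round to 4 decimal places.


Linear predictor: z = 3.12 + 1.34 * 9 = 15.1800.
P = 1/(1 + exp(-15.1800)) = 1/(1 + 0.0000) = 1.0000.

1.0000


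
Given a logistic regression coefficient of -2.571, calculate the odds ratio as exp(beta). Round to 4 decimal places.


exp(-2.571) = 0.0765.
So the odds ratio is 0.0765.

0.0765


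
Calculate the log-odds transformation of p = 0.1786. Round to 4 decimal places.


1 - p = 0.8214.
p/(1-p) = 0.2174.
logit = ln(0.2174) = -1.5259.

-1.5259


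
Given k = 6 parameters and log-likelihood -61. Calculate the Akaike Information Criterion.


AIC = 2*6 - 2*(-61).
= 12 + 122 = 134.

134


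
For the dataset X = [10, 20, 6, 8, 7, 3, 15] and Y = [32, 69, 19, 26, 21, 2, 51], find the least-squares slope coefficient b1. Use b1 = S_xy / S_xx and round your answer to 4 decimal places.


First compute the means: xbar = 9.8571, ybar = 31.4286.
Then S_xx = sum((xi - xbar)^2) = 202.8571.
S_xy = sum((xi - xbar)(yi - ybar)) = 771.4286.
b1 = S_xy / S_xx = 771.4286 / 202.8571 = 3.8028.

3.8028


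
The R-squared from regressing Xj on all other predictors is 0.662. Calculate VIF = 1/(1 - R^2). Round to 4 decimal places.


Denominator: 1 - 0.662 = 0.338.
VIF = 1 / 0.338 = 2.9586.

2.9586


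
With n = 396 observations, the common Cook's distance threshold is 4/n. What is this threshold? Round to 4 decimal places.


The threshold is 4/n.
4/396 = 0.0101.

0.0101


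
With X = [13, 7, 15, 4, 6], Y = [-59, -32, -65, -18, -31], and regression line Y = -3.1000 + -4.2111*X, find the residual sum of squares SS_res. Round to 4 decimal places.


For each point, residual = actual - predicted.
Residuals: [-1.1557, 0.5777, 1.2665, 1.9444, -2.6334].
Sum of squared residuals = 13.9889.

13.9889


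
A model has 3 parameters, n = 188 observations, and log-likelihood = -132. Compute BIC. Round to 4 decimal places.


Compute k*ln(n) = 3*ln(188) = 3*5.236442 = 15.709326.
Then -2*loglik = 264.
BIC = 15.709326 + 264 = 279.709326, which rounds to 279.7093.

279.7093


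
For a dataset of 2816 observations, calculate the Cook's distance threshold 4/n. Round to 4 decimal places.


Using the rule of thumb:
Threshold = 4 / 2816 = 0.0014.

0.0014


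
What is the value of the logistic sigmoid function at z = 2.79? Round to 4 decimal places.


Compute exp(-2.7900) = 0.0614.
Sigmoid = 1 / (1 + 0.0614) = 1 / 1.0614 = 0.9421.

0.9421


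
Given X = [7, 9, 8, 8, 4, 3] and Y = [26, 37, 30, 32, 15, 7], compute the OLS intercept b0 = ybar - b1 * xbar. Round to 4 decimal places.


The slope is b1 = 4.6271.
Sample means are xbar = 6.5000 and ybar = 24.5000.
Intercept: b0 = 24.5000 - (4.6271)(6.5000) = -5.5763.

-5.5763


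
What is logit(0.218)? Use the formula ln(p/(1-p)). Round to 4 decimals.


Compute the odds: 0.218/0.782 = 0.2788.
Take the natural log: ln(0.2788) = -1.2774.

-1.2774


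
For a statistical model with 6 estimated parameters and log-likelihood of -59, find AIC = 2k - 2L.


AIC = 2*6 - 2*(-59).
= 12 + 118 = 130.

130


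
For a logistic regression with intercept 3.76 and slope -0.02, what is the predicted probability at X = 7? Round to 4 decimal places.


Compute z = 3.76 + (-0.02)(7) = 3.6200.
exp(-z) = 0.0268.
P = 1/(1 + 0.0268) = 0.9739.

0.9739


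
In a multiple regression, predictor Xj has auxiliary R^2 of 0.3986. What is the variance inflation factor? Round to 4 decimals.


VIF = 1 / (1 - 0.3986).
= 1 / 0.6014 = 1.6628.

1.6628


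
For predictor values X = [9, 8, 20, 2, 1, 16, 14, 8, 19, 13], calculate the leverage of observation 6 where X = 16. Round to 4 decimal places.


Mean of X: xbar = 11.0000.
SXX = 386.0000.
For X = 16: h = 1/10 + (16 - 11.0000)^2/386.0000 = 0.1648.

0.1648


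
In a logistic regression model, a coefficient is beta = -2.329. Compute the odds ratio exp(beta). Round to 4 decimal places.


exp(-2.329) = 0.0974.
So the odds ratio is 0.0974.

0.0974


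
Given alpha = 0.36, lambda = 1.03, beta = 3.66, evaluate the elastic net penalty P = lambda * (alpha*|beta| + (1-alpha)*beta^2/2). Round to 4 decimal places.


alpha * |beta| = 0.36 * 3.66 = 1.3176.
(1-alpha) * beta^2/2 = 0.64 * 13.3956/2 = 4.2866.
Total = 1.03 * (1.3176 + 4.2866) = 5.7723.

5.7723


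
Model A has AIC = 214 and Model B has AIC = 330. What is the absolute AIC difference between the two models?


Absolute difference = |214 - 330| = 116.
The model with lower AIC (A) is preferred.

116


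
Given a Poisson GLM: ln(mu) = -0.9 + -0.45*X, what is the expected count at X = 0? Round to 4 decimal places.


Compute eta = -0.9 + -0.45 * 0 = -0.9000.
Apply inverse link: mu = e^-0.9000 = 0.4066.

0.4066


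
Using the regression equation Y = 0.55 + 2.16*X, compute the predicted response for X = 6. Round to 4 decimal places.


Predicted value:
Y = 0.55 + (2.16)(6) = 0.55 + 12.9600 = 13.5100.

13.5100


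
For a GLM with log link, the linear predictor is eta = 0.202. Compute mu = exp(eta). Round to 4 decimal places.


mu = exp(eta) = exp(0.202).
= 1.2238.

1.2238


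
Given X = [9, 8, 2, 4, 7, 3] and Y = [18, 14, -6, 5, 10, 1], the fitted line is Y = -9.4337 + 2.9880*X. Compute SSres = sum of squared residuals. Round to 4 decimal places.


Compute predicted values, then residuals = yi - yhat_i.
Residuals: [0.5417, -0.4703, -2.5423, 2.4817, -1.4823, 1.4697].
SSres = sum(residual^2) = 17.4940.

17.4940


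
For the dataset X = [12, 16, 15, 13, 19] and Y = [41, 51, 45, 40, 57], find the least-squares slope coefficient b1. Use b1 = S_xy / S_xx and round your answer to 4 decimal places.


First compute the means: xbar = 15.0000, ybar = 46.8000.
Then S_xx = sum((xi - xbar)^2) = 30.0000.
S_xy = sum((xi - xbar)(yi - ybar)) = 76.0000.
b1 = S_xy / S_xx = 76.0000 / 30.0000 = 2.5333.

2.5333


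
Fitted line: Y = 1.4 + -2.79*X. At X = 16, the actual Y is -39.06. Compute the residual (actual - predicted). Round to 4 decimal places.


Fitted value at X = 16 is yhat = 1.4 + -2.79*16 = -43.2400.
Residual = -39.06 - -43.2400 = 4.1800.

4.1800


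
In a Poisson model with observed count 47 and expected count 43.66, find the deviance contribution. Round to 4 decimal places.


Compute y*ln(y/mu) = 47*ln(47/43.66) = 47*0.073715 = 3.464605.
y - mu = 3.34.
D = 2*(3.464605 - (3.34)) = 0.249210, which rounds to 0.2492.

0.2492


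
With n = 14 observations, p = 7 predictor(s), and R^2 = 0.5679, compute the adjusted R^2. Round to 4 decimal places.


Plug in: Adj R^2 = 1 - (1 - 0.5679) * 13/6.
= 1 - 0.4321 * 13/6
= 1 - 5.6173 / 6
= 1 - 0.9362 = 0.0638.

0.0638


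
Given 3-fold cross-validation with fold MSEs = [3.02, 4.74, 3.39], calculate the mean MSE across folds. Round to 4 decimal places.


Total MSE across folds = 11.1500.
CV-MSE = 11.1500/3 = 3.7167.

3.7167


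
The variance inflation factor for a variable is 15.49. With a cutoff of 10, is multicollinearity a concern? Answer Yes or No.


Check: VIF = 15.49 vs threshold = 10.
Since 15.49 >= 10, the answer is Yes.

Yes


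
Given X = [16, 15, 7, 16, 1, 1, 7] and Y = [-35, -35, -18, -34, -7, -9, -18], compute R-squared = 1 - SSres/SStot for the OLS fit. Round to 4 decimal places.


Fit the OLS line: b0 = -5.8524, b1 = -1.8259.
SSres = 7.2471.
SStot = 907.4286.
R^2 = 1 - 7.2471/907.4286 = 0.9920.

0.9920


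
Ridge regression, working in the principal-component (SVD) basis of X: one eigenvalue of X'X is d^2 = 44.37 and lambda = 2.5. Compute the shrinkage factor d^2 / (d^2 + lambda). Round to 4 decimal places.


Denominator = d^2 + lambda = 44.37 + 2.5 = 46.8700.
Shrinkage = 44.37 / 46.8700 = 0.9467.

0.9467


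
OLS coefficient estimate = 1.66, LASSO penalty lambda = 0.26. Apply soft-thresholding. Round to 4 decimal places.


Absolute value: |1.66| = 1.66.
Compare to lambda = 0.26.
Since |beta| > lambda, coefficient = sign(beta)*(|beta| - lambda) = 1.4000.

1.4000


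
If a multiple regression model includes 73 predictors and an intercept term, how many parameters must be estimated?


Total coefficients = number of predictors + 1 (for the intercept).
= 73 + 1 = 74.

74


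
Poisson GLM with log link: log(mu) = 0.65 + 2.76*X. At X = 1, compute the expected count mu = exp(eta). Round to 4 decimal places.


Compute eta = 0.65 + 2.76 * 1 = 3.4100.
Apply inverse link: mu = e^3.4100 = 30.2652.

30.2652


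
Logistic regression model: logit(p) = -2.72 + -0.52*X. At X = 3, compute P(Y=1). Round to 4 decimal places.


Linear predictor: z = -2.72 + -0.52 * 3 = -4.2800.
P = 1/(1 + exp(4.2800)) = 1/(1 + 72.2404) = 0.0137.

0.0137


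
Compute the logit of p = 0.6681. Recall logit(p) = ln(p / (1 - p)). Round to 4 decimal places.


1 - p = 0.3319.
p/(1-p) = 2.0130.
logit = ln(2.0130) = 0.6996.

0.6996


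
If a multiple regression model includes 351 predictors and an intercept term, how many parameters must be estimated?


Including the intercept, the model has 351 predictor coefficients + 1 intercept.
Total = 352.

352


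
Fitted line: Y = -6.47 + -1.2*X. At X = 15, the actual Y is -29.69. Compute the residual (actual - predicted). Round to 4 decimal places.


Compute yhat = -6.47 + (-1.2)(15) = -24.4700.
Residual = actual - predicted = -29.69 - -24.4700 = -5.2200.

-5.2200


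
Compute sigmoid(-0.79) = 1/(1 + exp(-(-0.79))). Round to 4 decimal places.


Compute exp(0.7900) = 2.2034.
Sigmoid = 1 / (1 + 2.2034) = 1 / 3.2034 = 0.3122.

0.3122


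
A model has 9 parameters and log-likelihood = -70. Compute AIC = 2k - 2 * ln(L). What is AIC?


AIC = 2k - 2*loglik = 2(9) - 2(-70).
= 18 + 140 = 158.

158


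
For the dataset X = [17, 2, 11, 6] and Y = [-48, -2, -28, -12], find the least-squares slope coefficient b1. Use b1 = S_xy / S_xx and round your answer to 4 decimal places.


First compute the means: xbar = 9.0000, ybar = -22.5000.
Then S_xx = sum((xi - xbar)^2) = 126.0000.
S_xy = sum((xi - xbar)(yi - ybar)) = -390.0000.
b1 = S_xy / S_xx = -390.0000 / 126.0000 = -3.0952.

-3.0952


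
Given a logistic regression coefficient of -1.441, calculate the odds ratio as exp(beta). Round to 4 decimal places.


The odds ratio is computed as:
OR = e^(-1.441) = 0.2367.

0.2367


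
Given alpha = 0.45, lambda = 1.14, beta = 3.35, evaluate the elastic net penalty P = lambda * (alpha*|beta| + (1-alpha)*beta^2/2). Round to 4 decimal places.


L1 component = 0.45 * |3.35| = 1.5075.
L2 component = 0.55 * 3.35^2 / 2 = 3.0862.
Penalty = 1.14 * (1.5075 + 3.0862) = 1.14 * 4.5937 = 5.2368.

5.2368


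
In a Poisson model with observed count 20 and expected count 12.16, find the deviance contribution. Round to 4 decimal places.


y/mu = 20/12.16 = 1.644737 (approx.), and ln(20/12.16) = 0.497580.
y * ln(y/mu) = 20 * 0.497580 = 9.951600.
y - mu = 7.84.
D = 2 * (9.951600 - 7.84) = 4.223200, which rounds to 4.2232.

4.2232


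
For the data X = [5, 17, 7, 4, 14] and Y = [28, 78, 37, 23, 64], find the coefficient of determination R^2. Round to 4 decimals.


The fitted line is Y = 7.1156 + 4.1366*X.
SSres = 2.7132, SStot = 2282.0000.
R^2 = 1 - SSres/SStot = 0.9988.

0.9988


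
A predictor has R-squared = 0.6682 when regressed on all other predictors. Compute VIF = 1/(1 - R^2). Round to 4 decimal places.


Denominator: 1 - 0.6682 = 0.3318.
VIF = 1 / 0.3318 = 3.0139.

3.0139


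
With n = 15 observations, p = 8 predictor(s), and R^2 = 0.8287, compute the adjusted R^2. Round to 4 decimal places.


Adjusted R^2 = 1 - (1 - R^2) * (n-1)/(n-p-1).
(1 - R^2) = 0.1713.
(n-1)/(n-p-1) = 14/6.
(1 - R^2) * (n-1) = 0.1713 * 14 = 2.3982.
Divide by (n-p-1): 2.3982 / 6 = 0.3997.
Adj R^2 = 1 - 0.3997 = 0.6003.

0.6003


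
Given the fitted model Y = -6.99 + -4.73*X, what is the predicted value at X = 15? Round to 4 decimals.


Plug X = 15 into Y = -6.99 + -4.73*X:
Y = -6.99 + -70.9500 = -77.9400.

-77.9400


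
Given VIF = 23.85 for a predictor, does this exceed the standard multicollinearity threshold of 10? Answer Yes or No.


Check: VIF = 23.85 vs threshold = 10.
Since 23.85 >= 10, the answer is Yes.

Yes


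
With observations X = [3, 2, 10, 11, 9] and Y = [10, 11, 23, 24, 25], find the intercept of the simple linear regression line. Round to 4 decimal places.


First find the slope: b1 = 1.7143.
Means: xbar = 7.0000, ybar = 18.6000.
b0 = ybar - b1 * xbar = 18.6000 - 1.7143 * 7.0000 = 6.6000.

6.6000


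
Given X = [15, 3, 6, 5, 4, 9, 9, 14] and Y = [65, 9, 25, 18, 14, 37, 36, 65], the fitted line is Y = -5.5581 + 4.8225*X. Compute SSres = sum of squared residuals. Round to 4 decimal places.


Compute predicted values, then residuals = yi - yhat_i.
Residuals: [-1.7794, 0.0906, 1.6231, -0.5544, 0.2681, -0.8444, -1.8444, 3.0431].
SSres = sum(residual^2) = 19.5634.

19.5634


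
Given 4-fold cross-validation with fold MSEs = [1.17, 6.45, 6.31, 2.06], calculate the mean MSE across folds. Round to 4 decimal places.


Total MSE across folds = 15.9900.
CV-MSE = 15.9900/4 = 3.9975.

3.9975


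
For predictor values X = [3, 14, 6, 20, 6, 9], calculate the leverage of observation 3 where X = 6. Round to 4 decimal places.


n = 6, xbar = 9.6667.
SXX = sum((xi - xbar)^2) = 197.3333.
h = 1/6 + (6 - 9.6667)^2 / 197.3333 = 0.2348.

0.2348


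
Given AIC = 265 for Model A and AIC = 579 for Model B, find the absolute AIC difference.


|AIC_A - AIC_B| = |265 - 579| = 314.
Model A is preferred (lower AIC).

314


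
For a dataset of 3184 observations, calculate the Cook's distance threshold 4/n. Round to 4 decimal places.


Using the rule of thumb:
Threshold = 4 / 3184 = 0.0013.

0.0013


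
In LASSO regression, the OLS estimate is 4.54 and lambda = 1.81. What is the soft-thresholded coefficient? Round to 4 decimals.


|beta_OLS| = 4.54.
lambda = 1.81.
Since |beta| > lambda, coefficient = sign(beta)*(|beta| - lambda) = 2.7300.
Result = 2.7300.

2.7300


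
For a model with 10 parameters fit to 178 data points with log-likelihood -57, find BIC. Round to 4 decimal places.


k * ln(n) = 10 * ln(178) = 10 * 5.181784 = 51.817840.
-2 * loglik = -2 * (-57) = 114.
BIC = 51.817840 + 114 = 165.817840, which rounds to 165.8178.

165.8178


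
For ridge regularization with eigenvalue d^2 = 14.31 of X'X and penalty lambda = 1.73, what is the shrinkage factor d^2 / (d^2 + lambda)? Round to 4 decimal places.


Compute the denominator: 14.31 + 1.73 = 16.0400.
Shrinkage factor = 14.31 / 16.0400 = 0.8921.

0.8921


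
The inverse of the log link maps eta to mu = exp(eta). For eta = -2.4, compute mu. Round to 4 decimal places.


The inverse log link gives:
mu = exp(-2.4) = 0.0907.

0.0907


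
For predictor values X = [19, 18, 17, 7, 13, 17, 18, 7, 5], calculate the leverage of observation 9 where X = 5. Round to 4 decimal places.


Compute xbar = 13.4444 with n = 9 observations.
SXX = 252.2222.
Leverage = 1/9 + (5 - 13.4444)^2/252.2222 = 0.3938.

0.3938


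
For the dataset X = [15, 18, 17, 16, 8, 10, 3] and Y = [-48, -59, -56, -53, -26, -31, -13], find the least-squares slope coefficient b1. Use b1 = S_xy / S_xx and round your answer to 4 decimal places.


First compute the means: xbar = 12.4286, ybar = -40.8571.
Then S_xx = sum((xi - xbar)^2) = 185.7143.
S_xy = sum((xi - xbar)(yi - ybar)) = -584.4286.
b1 = S_xy / S_xx = -584.4286 / 185.7143 = -3.1469.

-3.1469


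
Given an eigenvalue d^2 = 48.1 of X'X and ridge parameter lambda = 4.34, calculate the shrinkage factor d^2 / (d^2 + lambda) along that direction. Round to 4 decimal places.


d^2 + lambda = 48.1 + 4.34 = 52.4400.
Shrinkage factor = 48.1/52.4400 = 0.9172.

0.9172


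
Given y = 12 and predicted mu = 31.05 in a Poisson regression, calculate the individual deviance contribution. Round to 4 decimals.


Compute y*ln(y/mu) = 12*ln(12/31.05) = 12*-0.950692 = -11.408304.
y - mu = -19.05.
D = 2*(-11.408304 - (-19.05)) = 15.283392, which rounds to 15.2834.

15.2834


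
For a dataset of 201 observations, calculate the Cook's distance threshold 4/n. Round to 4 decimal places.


Cook's distance cutoff = 4/n = 4/201.
= 0.0199.

0.0199


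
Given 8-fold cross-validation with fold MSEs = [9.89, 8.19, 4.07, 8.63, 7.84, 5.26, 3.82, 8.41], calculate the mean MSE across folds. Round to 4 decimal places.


Add all fold MSEs: 56.1100.
Divide by k = 8: 56.1100/8 = 7.0138.

7.0138


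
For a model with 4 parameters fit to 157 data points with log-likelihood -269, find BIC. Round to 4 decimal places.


ln(157) = 5.056246.
k * ln(n) = 4 * 5.056246 = 20.224984.
-2L = 538.
BIC = 20.224984 + 538 = 558.224984, which rounds to 558.2250.

558.2250


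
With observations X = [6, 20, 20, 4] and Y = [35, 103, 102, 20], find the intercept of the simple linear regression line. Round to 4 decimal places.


Compute b1 = 5.0220 from the OLS formula.
With xbar = 12.5000 and ybar = 65.0000, the intercept is:
b0 = 65.0000 - 5.0220 * 12.5000 = 2.2247.

2.2247


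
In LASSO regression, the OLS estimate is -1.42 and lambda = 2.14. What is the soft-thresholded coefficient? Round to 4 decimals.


Absolute value: |-1.42| = 1.42.
Compare to lambda = 2.14.
Since |beta| <= lambda, the coefficient is set to 0.

0.0000


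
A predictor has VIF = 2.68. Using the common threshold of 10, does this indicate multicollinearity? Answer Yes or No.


Check: VIF = 2.68 vs threshold = 10.
Since 2.68 < 10, the answer is No.

No


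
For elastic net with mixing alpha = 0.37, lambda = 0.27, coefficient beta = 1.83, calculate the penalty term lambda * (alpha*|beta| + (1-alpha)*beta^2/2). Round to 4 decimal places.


Compute:
L1 = 0.37 * 1.83 = 0.6771.
L2 = 0.63 * 1.83^2 / 2 = 1.0549.
Penalty = 0.27 * (0.6771 + 1.0549) = 0.4676.

0.4676


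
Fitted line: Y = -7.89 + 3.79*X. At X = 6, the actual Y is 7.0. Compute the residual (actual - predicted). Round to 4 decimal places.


Predicted = -7.89 + 3.79 * 6 = 14.8500.
Residual = 7.0 - 14.8500 = -7.8500.

-7.8500


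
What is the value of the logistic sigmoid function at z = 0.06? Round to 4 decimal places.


exp(-0.0600) = 0.9418.
1 + exp(-z) = 1.9418.
sigmoid = 1/1.9418 = 0.5150.

0.5150


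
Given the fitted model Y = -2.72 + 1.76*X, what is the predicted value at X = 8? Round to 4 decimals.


Plug X = 8 into Y = -2.72 + 1.76*X:
Y = -2.72 + 14.0800 = 11.3600.

11.3600


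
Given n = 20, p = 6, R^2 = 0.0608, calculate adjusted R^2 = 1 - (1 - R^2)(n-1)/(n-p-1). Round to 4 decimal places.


Adjusted R^2 = 1 - (1 - R^2) * (n-1)/(n-p-1).
(1 - R^2) = 0.9392.
(n-1)/(n-p-1) = 19/13.
(1 - R^2) * (n-1) = 0.9392 * 19 = 17.8448.
Divide by (n-p-1): 17.8448 / 13 = 1.3727.
Adj R^2 = 1 - 1.3727 = -0.3727.

-0.3727


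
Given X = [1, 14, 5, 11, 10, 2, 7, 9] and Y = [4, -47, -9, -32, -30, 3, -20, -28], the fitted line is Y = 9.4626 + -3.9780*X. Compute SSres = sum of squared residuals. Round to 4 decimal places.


For each point, residual = actual - predicted.
Residuals: [-1.4846, -0.7706, 1.4274, 2.2954, 0.3174, 1.4934, -1.6166, -1.6606].
Sum of squared residuals = 17.8062.

17.8062


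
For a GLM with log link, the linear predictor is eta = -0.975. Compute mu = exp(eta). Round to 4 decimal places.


Apply the inverse link:
mu = e^-0.975 = 0.3772.

0.3772


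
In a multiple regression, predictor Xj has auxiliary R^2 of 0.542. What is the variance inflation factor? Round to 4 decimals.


VIF = 1 / (1 - 0.542).
= 1 / 0.458 = 2.1834.

2.1834


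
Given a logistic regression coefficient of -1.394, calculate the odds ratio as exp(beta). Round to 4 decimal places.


Odds ratio = exp(beta) = exp(-1.394).
= 0.2481.

0.2481


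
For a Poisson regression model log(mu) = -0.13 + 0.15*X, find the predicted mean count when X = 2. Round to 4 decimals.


Compute eta = -0.13 + 0.15 * 2 = 0.1700.
Apply inverse link: mu = e^0.1700 = 1.1853.

1.1853


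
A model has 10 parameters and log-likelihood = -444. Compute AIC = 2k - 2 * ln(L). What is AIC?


AIC = 2*10 - 2*(-444).
= 20 + 888 = 908.

908


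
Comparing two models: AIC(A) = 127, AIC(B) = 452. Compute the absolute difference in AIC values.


Absolute difference = |127 - 452| = 325.
The model with lower AIC (A) is preferred.

325


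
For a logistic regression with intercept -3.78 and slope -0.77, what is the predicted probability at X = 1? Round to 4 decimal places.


z = -3.78 + -0.77 * 1 = -4.5500.
Sigmoid: P = 1 / (1 + exp(4.5500)) = 0.0105.

0.0105


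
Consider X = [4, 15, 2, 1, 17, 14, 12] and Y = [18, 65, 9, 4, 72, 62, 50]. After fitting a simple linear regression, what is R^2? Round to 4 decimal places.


The fitted line is Y = 0.2816 + 4.2774*X.
SSres = 7.9753, SStot = 4974.0000.
R^2 = 1 - SSres/SStot = 0.9984.

0.9984


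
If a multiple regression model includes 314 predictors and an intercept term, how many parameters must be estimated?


Each predictor gets one coefficient, plus one intercept.
Total parameters = 314 + 1 = 315.

315


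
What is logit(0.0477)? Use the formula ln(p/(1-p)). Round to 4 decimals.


The odds are p/(1-p) = 0.0477 / 0.9523 = 0.0501.
logit(p) = ln(0.0501) = -2.9939.

-2.9939


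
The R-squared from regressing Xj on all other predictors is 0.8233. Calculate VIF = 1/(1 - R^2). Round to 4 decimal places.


VIF = 1 / (1 - 0.8233).
= 1 / 0.1767 = 5.6593.

5.6593


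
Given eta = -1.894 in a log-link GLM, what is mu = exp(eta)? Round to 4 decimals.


mu = exp(eta) = exp(-1.894).
= 0.1505.

0.1505


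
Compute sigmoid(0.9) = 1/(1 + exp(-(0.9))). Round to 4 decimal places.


exp(-0.9000) = 0.4066.
1 + exp(-z) = 1.4066.
sigmoid = 1/1.4066 = 0.7109.

0.7109


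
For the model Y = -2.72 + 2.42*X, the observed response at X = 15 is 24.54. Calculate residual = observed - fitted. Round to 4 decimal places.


Predicted = -2.72 + 2.42 * 15 = 33.5800.
Residual = 24.54 - 33.5800 = -9.0400.

-9.0400


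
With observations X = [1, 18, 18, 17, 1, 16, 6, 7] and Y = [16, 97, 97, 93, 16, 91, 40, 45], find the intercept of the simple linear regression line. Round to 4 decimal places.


First find the slope: b1 = 4.8204.
Means: xbar = 10.5000, ybar = 61.8750.
b0 = ybar - b1 * xbar = 61.8750 - 4.8204 * 10.5000 = 11.2613.

11.2613


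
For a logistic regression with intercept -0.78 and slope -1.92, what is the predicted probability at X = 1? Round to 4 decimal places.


Linear predictor: z = -0.78 + -1.92 * 1 = -2.7000.
P = 1/(1 + exp(2.7000)) = 1/(1 + 14.8797) = 0.0630.

0.0630


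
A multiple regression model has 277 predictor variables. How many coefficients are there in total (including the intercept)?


Total coefficients = number of predictors + 1 (for the intercept).
= 277 + 1 = 278.

278


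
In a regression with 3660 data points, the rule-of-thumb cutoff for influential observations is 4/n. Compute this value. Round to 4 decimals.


Cook's distance cutoff = 4/n = 4/3660.
= 0.0011.

0.0011


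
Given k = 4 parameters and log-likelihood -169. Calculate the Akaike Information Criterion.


Compute:
2k = 2*4 = 8.
-2*loglik = -2*(-169) = 338.
AIC = 8 + 338 = 346.

346


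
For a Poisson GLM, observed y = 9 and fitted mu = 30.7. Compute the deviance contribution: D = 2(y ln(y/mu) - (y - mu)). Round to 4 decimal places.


First: ln(9/30.7) = -1.227038.
Then: 9 * -1.227038 = -11.043342.
y - mu = 9 - 30.7 = -21.7.
D = 2(-11.043342 - -21.7) = 21.313316, which rounds to 21.3133.

21.3133


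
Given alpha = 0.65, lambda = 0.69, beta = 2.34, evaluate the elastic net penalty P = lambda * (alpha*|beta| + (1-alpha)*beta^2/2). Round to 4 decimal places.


Compute:
L1 = 0.65 * 2.34 = 1.5210.
L2 = 0.35 * 2.34^2 / 2 = 0.9582.
Penalty = 0.69 * (1.5210 + 0.9582) = 1.7107.

1.7107


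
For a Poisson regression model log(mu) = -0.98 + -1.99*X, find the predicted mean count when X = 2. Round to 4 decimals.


Linear predictor: eta = -0.98 + (-1.99)(2) = -4.9600.
Expected count: mu = exp(-4.9600) = 0.0070.

0.0070


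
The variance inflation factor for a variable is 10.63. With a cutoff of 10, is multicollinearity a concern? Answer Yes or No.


The threshold is 10.
VIF = 10.63 is >= 10.
Multicollinearity indication: Yes.

Yes


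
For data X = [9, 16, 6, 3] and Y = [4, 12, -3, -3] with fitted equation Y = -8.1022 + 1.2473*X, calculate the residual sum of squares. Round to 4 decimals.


For each point, residual = actual - predicted.
Residuals: [0.8765, 0.1454, -2.3816, 1.3603].
Sum of squared residuals = 8.3118.

8.3118


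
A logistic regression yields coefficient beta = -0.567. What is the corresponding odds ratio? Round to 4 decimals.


exp(-0.567) = 0.5672.
So the odds ratio is 0.5672.

0.5672


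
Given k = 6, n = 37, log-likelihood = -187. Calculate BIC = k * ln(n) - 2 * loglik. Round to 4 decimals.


k * ln(n) = 6 * ln(37) = 6 * 3.610918 = 21.665508.
-2 * loglik = -2 * (-187) = 374.
BIC = 21.665508 + 374 = 395.665508, which rounds to 395.6655.

395.6655


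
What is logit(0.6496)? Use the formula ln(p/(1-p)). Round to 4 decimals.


Compute the odds: 0.6496/0.3504 = 1.8539.
Take the natural log: ln(1.8539) = 0.6173.

0.6173


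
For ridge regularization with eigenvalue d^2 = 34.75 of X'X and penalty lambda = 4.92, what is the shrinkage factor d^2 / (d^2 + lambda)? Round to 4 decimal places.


Denominator = d^2 + lambda = 34.75 + 4.92 = 39.6700.
Shrinkage = 34.75 / 39.6700 = 0.8760.

0.8760


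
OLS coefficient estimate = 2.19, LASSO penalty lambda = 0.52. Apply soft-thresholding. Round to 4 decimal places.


|beta_OLS| = 2.19.
lambda = 0.52.
Since |beta| > lambda, coefficient = sign(beta)*(|beta| - lambda) = 1.6700.
Result = 1.6700.

1.6700


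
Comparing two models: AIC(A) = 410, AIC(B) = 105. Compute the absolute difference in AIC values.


Compute |410 - 105| = 305.
Model B has the smaller AIC.

305


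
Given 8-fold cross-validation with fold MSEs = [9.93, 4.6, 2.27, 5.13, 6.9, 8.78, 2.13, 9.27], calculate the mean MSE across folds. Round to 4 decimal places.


Total MSE across folds = 49.0100.
CV-MSE = 49.0100/8 = 6.1263.

6.1263


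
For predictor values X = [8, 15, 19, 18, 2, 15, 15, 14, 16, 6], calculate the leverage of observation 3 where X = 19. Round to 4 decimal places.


n = 10, xbar = 12.8000.
SXX = sum((xi - xbar)^2) = 277.6000.
h = 1/10 + (19 - 12.8000)^2 / 277.6000 = 0.2385.

0.2385


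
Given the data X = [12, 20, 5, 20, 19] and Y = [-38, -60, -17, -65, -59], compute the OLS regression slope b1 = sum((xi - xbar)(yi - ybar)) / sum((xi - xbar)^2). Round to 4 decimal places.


First compute the means: xbar = 15.2000, ybar = -47.8000.
Then S_xx = sum((xi - xbar)^2) = 174.8000.
S_xy = sum((xi - xbar)(yi - ybar)) = -529.2000.
b1 = S_xy / S_xx = -529.2000 / 174.8000 = -3.0275.

-3.0275


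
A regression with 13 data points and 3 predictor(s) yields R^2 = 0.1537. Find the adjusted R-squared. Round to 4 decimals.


Adjusted R^2 = 1 - (1 - R^2) * (n-1)/(n-p-1).
(1 - R^2) = 0.8463.
(n-1)/(n-p-1) = 12/9.
(1 - R^2) * (n-1) = 0.8463 * 12 = 10.1556.
Divide by (n-p-1): 10.1556 / 9 = 1.1284.
Adj R^2 = 1 - 1.1284 = -0.1284.

-0.1284


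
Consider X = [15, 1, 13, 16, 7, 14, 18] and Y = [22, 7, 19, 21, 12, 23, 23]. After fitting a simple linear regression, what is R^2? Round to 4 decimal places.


After computing the OLS fit (b0=5.9164, b1=1.0189):
SSres = 12.7817, SStot = 232.8571.
R^2 = 1 - 12.7817/232.8571 = 0.9451.

0.9451


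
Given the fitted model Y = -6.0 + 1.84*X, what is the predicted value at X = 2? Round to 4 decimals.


Plug X = 2 into Y = -6.0 + 1.84*X:
Y = -6.0 + 3.6800 = -2.3200.

-2.3200


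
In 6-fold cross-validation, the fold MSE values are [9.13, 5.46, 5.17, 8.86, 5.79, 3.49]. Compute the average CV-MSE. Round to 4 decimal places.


Add all fold MSEs: 37.9000.
Divide by k = 6: 37.9000/6 = 6.3167.

6.3167


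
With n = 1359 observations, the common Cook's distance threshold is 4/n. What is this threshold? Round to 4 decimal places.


The threshold is 4/n.
4/1359 = 0.0029.

0.0029


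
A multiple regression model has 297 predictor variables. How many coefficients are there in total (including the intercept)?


Including the intercept, the model has 297 predictor coefficients + 1 intercept.
Total = 298.

298


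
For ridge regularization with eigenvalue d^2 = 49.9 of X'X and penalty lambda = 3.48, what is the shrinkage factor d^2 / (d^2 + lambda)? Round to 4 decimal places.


d^2 + lambda = 49.9 + 3.48 = 53.3800.
Shrinkage factor = 49.9/53.3800 = 0.9348.

0.9348


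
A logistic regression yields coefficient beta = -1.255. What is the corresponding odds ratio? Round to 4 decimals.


exp(-1.255) = 0.2851.
So the odds ratio is 0.2851.

0.2851


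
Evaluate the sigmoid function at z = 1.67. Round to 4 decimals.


exp(-1.6700) = 0.1882.
1 + exp(-z) = 1.1882.
sigmoid = 1/1.1882 = 0.8416.

0.8416


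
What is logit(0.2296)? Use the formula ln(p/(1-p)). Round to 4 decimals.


1 - p = 0.7704.
p/(1-p) = 0.2980.
logit = ln(0.2980) = -1.2106.

-1.2106


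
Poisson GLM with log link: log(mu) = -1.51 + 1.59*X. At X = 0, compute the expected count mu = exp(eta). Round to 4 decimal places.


eta = -1.51 + 1.59 * 0 = -1.5100.
mu = exp(-1.5100) = 0.2209.

0.2209


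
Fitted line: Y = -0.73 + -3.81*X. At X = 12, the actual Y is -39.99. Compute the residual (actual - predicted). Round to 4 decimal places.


Fitted value at X = 12 is yhat = -0.73 + -3.81*12 = -46.4500.
Residual = -39.99 - -46.4500 = 6.4600.

6.4600


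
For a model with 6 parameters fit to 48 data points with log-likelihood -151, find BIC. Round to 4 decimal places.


k * ln(n) = 6 * ln(48) = 6 * 3.871201 = 23.227206.
-2 * loglik = -2 * (-151) = 302.
BIC = 23.227206 + 302 = 325.227206, which rounds to 325.2272.

325.2272


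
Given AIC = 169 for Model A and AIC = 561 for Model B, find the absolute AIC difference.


|AIC_A - AIC_B| = |169 - 561| = 392.
Model A is preferred (lower AIC).

392


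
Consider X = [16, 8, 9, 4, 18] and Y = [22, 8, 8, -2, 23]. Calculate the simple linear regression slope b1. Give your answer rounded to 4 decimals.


First compute the means: xbar = 11.0000, ybar = 11.8000.
Then S_xx = sum((xi - xbar)^2) = 136.0000.
S_xy = sum((xi - xbar)(yi - ybar)) = 245.0000.
b1 = S_xy / S_xx = 245.0000 / 136.0000 = 1.8015.

1.8015


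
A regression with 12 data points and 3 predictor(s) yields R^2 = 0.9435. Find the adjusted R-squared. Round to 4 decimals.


Plug in: Adj R^2 = 1 - (1 - 0.9435) * 11/8.
= 1 - 0.0565 * 11/8
= 1 - 0.6215 / 8
= 1 - 0.0777 = 0.9223.

0.9223


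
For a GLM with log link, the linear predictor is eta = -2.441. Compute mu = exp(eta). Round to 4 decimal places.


mu = exp(eta) = exp(-2.441).
= 0.0871.

0.0871


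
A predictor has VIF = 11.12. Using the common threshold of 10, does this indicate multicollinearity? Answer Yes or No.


Check: VIF = 11.12 vs threshold = 10.
Since 11.12 >= 10, the answer is Yes.

Yes


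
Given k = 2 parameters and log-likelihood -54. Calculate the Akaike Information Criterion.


Compute:
2k = 2*2 = 4.
-2*loglik = -2*(-54) = 108.
AIC = 4 + 108 = 112.

112


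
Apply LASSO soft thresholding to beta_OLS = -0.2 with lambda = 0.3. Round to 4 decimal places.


|beta_OLS| = 0.2.
lambda = 0.3.
Since |beta| <= lambda, the coefficient is set to 0.
Result = 0.0000.

0.0000


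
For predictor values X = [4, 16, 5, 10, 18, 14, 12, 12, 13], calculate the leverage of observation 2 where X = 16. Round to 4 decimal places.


n = 9, xbar = 11.5556.
SXX = sum((xi - xbar)^2) = 172.2222.
h = 1/9 + (16 - 11.5556)^2 / 172.2222 = 0.2258.

0.2258


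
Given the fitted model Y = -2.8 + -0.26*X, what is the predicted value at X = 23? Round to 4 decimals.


Substitute X = 23 into the equation:
Y = -2.8 + -0.26 * 23 = -2.8 + -5.9800 = -8.7800.

-8.7800


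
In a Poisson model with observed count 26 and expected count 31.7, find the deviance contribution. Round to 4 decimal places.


First: ln(26/31.7) = -0.198220.
Then: 26 * -0.198220 = -5.153720.
y - mu = 26 - 31.7 = -5.7.
D = 2(-5.153720 - -5.7) = 1.092560, which rounds to 1.0926.

1.0926


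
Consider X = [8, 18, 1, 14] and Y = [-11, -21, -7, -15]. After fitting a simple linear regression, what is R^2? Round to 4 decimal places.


After computing the OLS fit (b0=-5.4431, b1=-0.7860):
SSres = 5.2079, SStot = 107.0000.
R^2 = 1 - 5.2079/107.0000 = 0.9513.

0.9513
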